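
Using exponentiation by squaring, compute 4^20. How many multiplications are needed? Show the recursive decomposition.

Computing 4^20 by squaring (build up from 4^1; each line after the first costs one multiplication):

4^1 = 4
4^2 = (4^1)^2 = 4^2 = 16
4^4 = (4^2)^2 = 16^2 = 256
4^5 = 4 * 4^4 = 4 * 256 = 1024
4^10 = (4^5)^2 = 1024^2 = 1048576
4^20 = (4^10)^2 = 1048576^2 = 1099511627776

Result: 1099511627776
Multiplications needed: 5 (5 lines after 4^1)

4^20 = 1099511627776. Using exponentiation by squaring, this requires 5 multiplications. The key idea: if the exponent is even, square the half-power; if odd, multiply by the base once.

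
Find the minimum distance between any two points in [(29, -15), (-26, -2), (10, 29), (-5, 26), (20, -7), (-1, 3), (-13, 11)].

Computing all pairwise distances among 7 points:

d((29, -15), (-26, -2)) = 56.5155
d((29, -15), (10, 29)) = 47.927
d((29, -15), (-5, 26)) = 53.2635
d((29, -15), (20, -7)) = 12.0416 <-- minimum
d((29, -15), (-1, 3)) = 34.9857
d((29, -15), (-13, 11)) = 49.3964
d((-26, -2), (10, 29)) = 47.5079
d((-26, -2), (-5, 26)) = 35.0
d((-26, -2), (20, -7)) = 46.2709
d((-26, -2), (-1, 3)) = 25.4951
d((-26, -2), (-13, 11)) = 18.3848
d((10, 29), (-5, 26)) = 15.2971
d((10, 29), (20, -7)) = 37.3631
d((10, 29), (-1, 3)) = 28.2312
d((10, 29), (-13, 11)) = 29.2062
d((-5, 26), (20, -7)) = 41.4005
d((-5, 26), (-1, 3)) = 23.3452
d((-5, 26), (-13, 11)) = 17.0
d((20, -7), (-1, 3)) = 23.2594
d((20, -7), (-13, 11)) = 37.5899
d((-1, 3), (-13, 11)) = 14.4222

Closest pair: (29, -15) and (20, -7) with distance 12.0416

The closest pair is (29, -15) and (20, -7) with Euclidean distance 12.0416. For 7 points, brute-force pairwise comparison is shown above. For large n, the divide-and-conquer algorithm (sort by x, recurse on halves, check the dividing strip) achieves O(n log n).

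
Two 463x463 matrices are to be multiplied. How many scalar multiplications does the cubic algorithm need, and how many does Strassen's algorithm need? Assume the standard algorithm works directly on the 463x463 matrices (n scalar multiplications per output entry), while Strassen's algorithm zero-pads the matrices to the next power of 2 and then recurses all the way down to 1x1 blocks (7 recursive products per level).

Matrix multiplication for 463x463 matrices:

Strassen's algorithm requires power-of-2 dimensions. Pad 463x463 to 512x512 (next power of 2).

Standard algorithm: 463^3 = 99252847 multiplications
Strassen's algorithm: 7^(log2(512)) = 7^9 = 40353607 multiplications
Savings: 99252847 - 40353607 = 58899240 multiplications

Standard: 99252847 multiplications (463^3). Strassen: 40353607 multiplications (7^9, after padding to 512x512). Strassen reduces 8 recursive multiplications to 7 at each level.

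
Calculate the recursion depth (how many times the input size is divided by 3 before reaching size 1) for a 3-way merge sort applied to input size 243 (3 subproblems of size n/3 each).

For divide and conquer with division factor 3:

Problem sizes at each level:
Level 0: 243
Level 1: 81
Level 2: 27
Level 3: 9
Level 4: 3
Level 5: 1

The root is level 0 and the size-1 base case is level 5 (the tree spans levels 0 through 5, i.e. 6 levels counting the root), so the depth is the number of divisions: log_3(243) = 5

The recursion tree depth is log_3(243) = 5. At each level, the problem size is divided by 3, so it takes 5 divisions to reduce to a base case of size 1. The algorithm makes 3 recursive calls at each level.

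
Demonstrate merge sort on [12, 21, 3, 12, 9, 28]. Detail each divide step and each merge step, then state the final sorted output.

Merge sort trace:

Split: [12, 21, 3, 12, 9, 28] -> [12, 21, 3] and [12, 9, 28]
  Split: [12, 21, 3] -> [12] and [21, 3]
    Split: [21, 3] -> [21] and [3]
    Merge: [21] + [3] -> [3, 21]
  Merge: [12] + [3, 21] -> [3, 12, 21]
  Split: [12, 9, 28] -> [12] and [9, 28]
    Split: [9, 28] -> [9] and [28]
    Merge: [9] + [28] -> [9, 28]
  Merge: [12] + [9, 28] -> [9, 12, 28]
Merge: [3, 12, 21] + [9, 12, 28] -> [3, 9, 12, 12, 21, 28]

Final sorted array: [3, 9, 12, 12, 21, 28]

The merge sort proceeds by recursively splitting the array and merging sorted halves.
After all merges, the sorted array is [3, 9, 12, 12, 21, 28].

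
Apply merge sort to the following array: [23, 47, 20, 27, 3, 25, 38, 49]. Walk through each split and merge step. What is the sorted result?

Merge sort trace:

Split: [23, 47, 20, 27, 3, 25, 38, 49] -> [23, 47, 20, 27] and [3, 25, 38, 49]
  Split: [23, 47, 20, 27] -> [23, 47] and [20, 27]
    Split: [23, 47] -> [23] and [47]
    Merge: [23] + [47] -> [23, 47]
    Split: [20, 27] -> [20] and [27]
    Merge: [20] + [27] -> [20, 27]
  Merge: [23, 47] + [20, 27] -> [20, 23, 27, 47]
  Split: [3, 25, 38, 49] -> [3, 25] and [38, 49]
    Split: [3, 25] -> [3] and [25]
    Merge: [3] + [25] -> [3, 25]
    Split: [38, 49] -> [38] and [49]
    Merge: [38] + [49] -> [38, 49]
  Merge: [3, 25] + [38, 49] -> [3, 25, 38, 49]
Merge: [20, 23, 27, 47] + [3, 25, 38, 49] -> [3, 20, 23, 25, 27, 38, 47, 49]

Final sorted array: [3, 20, 23, 25, 27, 38, 47, 49]

The merge sort proceeds by recursively splitting the array and merging sorted halves.
After all merges, the sorted array is [3, 20, 23, 25, 27, 38, 47, 49].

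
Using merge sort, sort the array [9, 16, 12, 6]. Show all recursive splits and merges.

Merge sort trace:

Split: [9, 16, 12, 6] -> [9, 16] and [12, 6]
  Split: [9, 16] -> [9] and [16]
  Merge: [9] + [16] -> [9, 16]
  Split: [12, 6] -> [12] and [6]
  Merge: [12] + [6] -> [6, 12]
Merge: [9, 16] + [6, 12] -> [6, 9, 12, 16]

Final sorted array: [6, 9, 12, 16]

The merge sort proceeds by recursively splitting the array and merging sorted halves.
After all merges, the sorted array is [6, 9, 12, 16].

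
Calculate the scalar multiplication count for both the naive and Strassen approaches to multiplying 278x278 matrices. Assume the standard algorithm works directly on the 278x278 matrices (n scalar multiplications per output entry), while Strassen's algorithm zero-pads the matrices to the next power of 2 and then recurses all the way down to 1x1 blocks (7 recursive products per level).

Matrix multiplication for 278x278 matrices:

Strassen's algorithm requires power-of-2 dimensions. Pad 278x278 to 512x512 (next power of 2).

Standard algorithm: 278^3 = 21484952 multiplications
Strassen's algorithm: 7^(log2(512)) = 7^9 = 40353607 multiplications
Difference: 21484952 - 40353607 = -18868655 (Strassen uses MORE here due to padding overhead — for small or just-over-power-of-2 n, padding can outweigh the per-level savings)

Standard: 21484952 multiplications (278^3). Strassen: 40353607 multiplications (7^9, after padding to 512x512). Strassen reduces 8 recursive multiplications to 7 at each level.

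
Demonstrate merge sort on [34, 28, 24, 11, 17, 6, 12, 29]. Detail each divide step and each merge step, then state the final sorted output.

Merge sort trace:

Split: [34, 28, 24, 11, 17, 6, 12, 29] -> [34, 28, 24, 11] and [17, 6, 12, 29]
  Split: [34, 28, 24, 11] -> [34, 28] and [24, 11]
    Split: [34, 28] -> [34] and [28]
    Merge: [34] + [28] -> [28, 34]
    Split: [24, 11] -> [24] and [11]
    Merge: [24] + [11] -> [11, 24]
  Merge: [28, 34] + [11, 24] -> [11, 24, 28, 34]
  Split: [17, 6, 12, 29] -> [17, 6] and [12, 29]
    Split: [17, 6] -> [17] and [6]
    Merge: [17] + [6] -> [6, 17]
    Split: [12, 29] -> [12] and [29]
    Merge: [12] + [29] -> [12, 29]
  Merge: [6, 17] + [12, 29] -> [6, 12, 17, 29]
Merge: [11, 24, 28, 34] + [6, 12, 17, 29] -> [6, 11, 12, 17, 24, 28, 29, 34]

Final sorted array: [6, 11, 12, 17, 24, 28, 29, 34]

The merge sort proceeds by recursively splitting the array and merging sorted halves.
After all merges, the sorted array is [6, 11, 12, 17, 24, 28, 29, 34].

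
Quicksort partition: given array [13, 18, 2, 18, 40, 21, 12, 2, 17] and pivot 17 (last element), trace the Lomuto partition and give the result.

Lomuto partition with pivot = 17:

Initial array: [13, 18, 2, 18, 40, 21, 12, 2, 17]

arr[0]=13 <= 17: swap with position 0, array becomes [13, 18, 2, 18, 40, 21, 12, 2, 17]
arr[1]=18 > 17: no swap
arr[2]=2 <= 17: swap with position 1, array becomes [13, 2, 18, 18, 40, 21, 12, 2, 17]
arr[3]=18 > 17: no swap
arr[4]=40 > 17: no swap
arr[5]=21 > 17: no swap
arr[6]=12 <= 17: swap with position 2, array becomes [13, 2, 12, 18, 40, 21, 18, 2, 17]
arr[7]=2 <= 17: swap with position 3, array becomes [13, 2, 12, 2, 40, 21, 18, 18, 17]

Place pivot at position 4: [13, 2, 12, 2, 17, 21, 18, 18, 40]
Pivot position: 4

After partitioning with pivot 17, the array becomes [13, 2, 12, 2, 17, 21, 18, 18, 40]. The pivot is placed at index 4. All elements to the left of the pivot are <= 17, and all elements to the right are > 17.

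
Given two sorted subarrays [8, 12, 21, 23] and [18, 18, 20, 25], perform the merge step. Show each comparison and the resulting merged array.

Merging process:

Compare 8 vs 18: take 8 from left. Merged: [8]
Compare 12 vs 18: take 12 from left. Merged: [8, 12]
Compare 21 vs 18: take 18 from right. Merged: [8, 12, 18]
Compare 21 vs 18: take 18 from right. Merged: [8, 12, 18, 18]
Compare 21 vs 20: take 20 from right. Merged: [8, 12, 18, 18, 20]
Compare 21 vs 25: take 21 from left. Merged: [8, 12, 18, 18, 20, 21]
Compare 23 vs 25: take 23 from left. Merged: [8, 12, 18, 18, 20, 21, 23]
Append remaining from right: [25]. Merged: [8, 12, 18, 18, 20, 21, 23, 25]

Final merged array: [8, 12, 18, 18, 20, 21, 23, 25]
Total comparisons: 7

The merged array is [8, 12, 18, 18, 20, 21, 23, 25], requiring 7 comparisons. The merge step runs in O(n) time where n is the total number of elements.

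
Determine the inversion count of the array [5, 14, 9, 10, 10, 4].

Finding inversions in [5, 14, 9, 10, 10, 4]:

(0, 5): arr[0]=5 > arr[5]=4
(1, 2): arr[1]=14 > arr[2]=9
(1, 3): arr[1]=14 > arr[3]=10
(1, 4): arr[1]=14 > arr[4]=10
(1, 5): arr[1]=14 > arr[5]=4
(2, 5): arr[2]=9 > arr[5]=4
(3, 5): arr[3]=10 > arr[5]=4
(4, 5): arr[4]=10 > arr[5]=4

Total inversions: 8

The array has 8 inversion(s): (0,5), (1,2), (1,3), (1,4), (1,5), (2,5), (3,5), (4,5). Each pair (i,j) satisfies i < j and arr[i] > arr[j].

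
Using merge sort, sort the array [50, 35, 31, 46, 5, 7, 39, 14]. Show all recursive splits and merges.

Merge sort trace:

Split: [50, 35, 31, 46, 5, 7, 39, 14] -> [50, 35, 31, 46] and [5, 7, 39, 14]
  Split: [50, 35, 31, 46] -> [50, 35] and [31, 46]
    Split: [50, 35] -> [50] and [35]
    Merge: [50] + [35] -> [35, 50]
    Split: [31, 46] -> [31] and [46]
    Merge: [31] + [46] -> [31, 46]
  Merge: [35, 50] + [31, 46] -> [31, 35, 46, 50]
  Split: [5, 7, 39, 14] -> [5, 7] and [39, 14]
    Split: [5, 7] -> [5] and [7]
    Merge: [5] + [7] -> [5, 7]
    Split: [39, 14] -> [39] and [14]
    Merge: [39] + [14] -> [14, 39]
  Merge: [5, 7] + [14, 39] -> [5, 7, 14, 39]
Merge: [31, 35, 46, 50] + [5, 7, 14, 39] -> [5, 7, 14, 31, 35, 39, 46, 50]

Final sorted array: [5, 7, 14, 31, 35, 39, 46, 50]

The merge sort proceeds by recursively splitting the array and merging sorted halves.
After all merges, the sorted array is [5, 7, 14, 31, 35, 39, 46, 50].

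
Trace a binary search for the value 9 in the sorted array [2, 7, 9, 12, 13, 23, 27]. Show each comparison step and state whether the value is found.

Binary search for 9 in [2, 7, 9, 12, 13, 23, 27]:

lo=0, hi=6, mid=3, arr[mid]=12 -> 12 > 9, search left half
lo=0, hi=2, mid=1, arr[mid]=7 -> 7 < 9, search right half
lo=2, hi=2, mid=2, arr[mid]=9 -> Found target at index 2!

Binary search finds 9 at index 2 after 3 comparisons. The search repeatedly halves the search space by comparing with the middle element.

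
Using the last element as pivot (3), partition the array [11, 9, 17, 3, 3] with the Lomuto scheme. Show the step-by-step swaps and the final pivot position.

Lomuto partition with pivot = 3:

Initial array: [11, 9, 17, 3, 3]

arr[0]=11 > 3: no swap
arr[1]=9 > 3: no swap
arr[2]=17 > 3: no swap
arr[3]=3 <= 3: swap with position 0, array becomes [3, 9, 17, 11, 3]

Place pivot at position 1: [3, 3, 17, 11, 9]
Pivot position: 1

After partitioning with pivot 3, the array becomes [3, 3, 17, 11, 9]. The pivot is placed at index 1. All elements to the left of the pivot are <= 3, and all elements to the right are > 3.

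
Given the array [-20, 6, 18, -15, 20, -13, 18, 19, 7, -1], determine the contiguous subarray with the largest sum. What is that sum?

Using Kadane's algorithm on [-20, 6, 18, -15, 20, -13, 18, 19, 7, -1]:

Scanning through the array:
Position 1 (value 6): max_ending_here = 6, max_so_far = 6
Position 2 (value 18): max_ending_here = 24, max_so_far = 24
Position 3 (value -15): max_ending_here = 9, max_so_far = 24
Position 4 (value 20): max_ending_here = 29, max_so_far = 29
Position 5 (value -13): max_ending_here = 16, max_so_far = 29
Position 6 (value 18): max_ending_here = 34, max_so_far = 34
Position 7 (value 19): max_ending_here = 53, max_so_far = 53
Position 8 (value 7): max_ending_here = 60, max_so_far = 60
Position 9 (value -1): max_ending_here = 59, max_so_far = 60

Maximum subarray: [6, 18, -15, 20, -13, 18, 19, 7]
Maximum sum: 60

The maximum subarray is [6, 18, -15, 20, -13, 18, 19, 7] with sum 60. This subarray runs from index 1 to index 8.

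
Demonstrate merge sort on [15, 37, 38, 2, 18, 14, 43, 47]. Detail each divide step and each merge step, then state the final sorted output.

Merge sort trace:

Split: [15, 37, 38, 2, 18, 14, 43, 47] -> [15, 37, 38, 2] and [18, 14, 43, 47]
  Split: [15, 37, 38, 2] -> [15, 37] and [38, 2]
    Split: [15, 37] -> [15] and [37]
    Merge: [15] + [37] -> [15, 37]
    Split: [38, 2] -> [38] and [2]
    Merge: [38] + [2] -> [2, 38]
  Merge: [15, 37] + [2, 38] -> [2, 15, 37, 38]
  Split: [18, 14, 43, 47] -> [18, 14] and [43, 47]
    Split: [18, 14] -> [18] and [14]
    Merge: [18] + [14] -> [14, 18]
    Split: [43, 47] -> [43] and [47]
    Merge: [43] + [47] -> [43, 47]
  Merge: [14, 18] + [43, 47] -> [14, 18, 43, 47]
Merge: [2, 15, 37, 38] + [14, 18, 43, 47] -> [2, 14, 15, 18, 37, 38, 43, 47]

Final sorted array: [2, 14, 15, 18, 37, 38, 43, 47]

The merge sort proceeds by recursively splitting the array and merging sorted halves.
After all merges, the sorted array is [2, 14, 15, 18, 37, 38, 43, 47].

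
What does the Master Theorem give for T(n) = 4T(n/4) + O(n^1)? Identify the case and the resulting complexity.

Master Theorem for T(n) = 4T(n/4) + O(n^1):

a = 4, b = 4, c = 1
log_b(a) = log_4(4) = 1.0000

Case 2: c = 1 = log_4(4) = 1.0000
T(n) = O(n^1 log n) = O(n log n)

For T(n) = 4T(n/4) + O(n^1): log_4(4) = 1.0000. This is Case 2 of the Master Theorem (c = log_b(a), equal work at all levels), giving O(n log n).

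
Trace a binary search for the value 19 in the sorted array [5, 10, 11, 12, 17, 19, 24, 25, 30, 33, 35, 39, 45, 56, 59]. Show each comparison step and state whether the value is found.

Binary search for 19 in [5, 10, 11, 12, 17, 19, 24, 25, 30, 33, 35, 39, 45, 56, 59]:

lo=0, hi=14, mid=7, arr[mid]=25 -> 25 > 19, search left half
lo=0, hi=6, mid=3, arr[mid]=12 -> 12 < 19, search right half
lo=4, hi=6, mid=5, arr[mid]=19 -> Found target at index 5!

Binary search finds 19 at index 5 after 3 comparisons. The search repeatedly halves the search space by comparing with the middle element.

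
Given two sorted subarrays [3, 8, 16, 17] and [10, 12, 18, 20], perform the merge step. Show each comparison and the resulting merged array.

Merging process:

Compare 3 vs 10: take 3 from left. Merged: [3]
Compare 8 vs 10: take 8 from left. Merged: [3, 8]
Compare 16 vs 10: take 10 from right. Merged: [3, 8, 10]
Compare 16 vs 12: take 12 from right. Merged: [3, 8, 10, 12]
Compare 16 vs 18: take 16 from left. Merged: [3, 8, 10, 12, 16]
Compare 17 vs 18: take 17 from left. Merged: [3, 8, 10, 12, 16, 17]
Append remaining from right: [18, 20]. Merged: [3, 8, 10, 12, 16, 17, 18, 20]

Final merged array: [3, 8, 10, 12, 16, 17, 18, 20]
Total comparisons: 6

The merged array is [3, 8, 10, 12, 16, 17, 18, 20], requiring 6 comparisons. The merge step runs in O(n) time where n is the total number of elements.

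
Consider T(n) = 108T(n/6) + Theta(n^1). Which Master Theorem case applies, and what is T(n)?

Master Theorem for T(n) = 108T(n/6) + O(n^1):

a = 108, b = 6, c = 1
log_b(a) = log_6(108) = 2.6131

Case 1: c = 1 < log_6(108) = 2.6131
T(n) = O(n^(log_6 108))

For T(n) = 108T(n/6) + O(n^1): log_6(108) = 2.6131. This is Case 1 of the Master Theorem (c < log_b(a), work dominated by leaves), giving O(n^(log_6 108)).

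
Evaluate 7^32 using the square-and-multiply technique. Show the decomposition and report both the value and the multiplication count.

Computing 7^32 by squaring (build up from 7^1; each line after the first costs one multiplication):

7^1 = 7
7^2 = (7^1)^2 = 7^2 = 49
7^4 = (7^2)^2 = 49^2 = 2401
7^8 = (7^4)^2 = 2401^2 = 5764801
7^16 = (7^8)^2 = 5764801^2 = 33232930569601
7^32 = (7^16)^2 = 33232930569601^2 = 1104427674243920646305299201

Result: 1104427674243920646305299201
Multiplications needed: 5 (5 lines after 7^1)

7^32 = 1104427674243920646305299201. Using exponentiation by squaring, this requires 5 multiplications. The key idea: if the exponent is even, square the half-power; if odd, multiply by the base once.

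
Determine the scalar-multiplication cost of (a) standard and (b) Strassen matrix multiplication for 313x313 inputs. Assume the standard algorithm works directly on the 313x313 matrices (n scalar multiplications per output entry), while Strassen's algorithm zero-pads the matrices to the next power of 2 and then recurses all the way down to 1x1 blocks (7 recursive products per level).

Matrix multiplication for 313x313 matrices:

Strassen's algorithm requires power-of-2 dimensions. Pad 313x313 to 512x512 (next power of 2).

Standard algorithm: 313^3 = 30664297 multiplications
Strassen's algorithm: 7^(log2(512)) = 7^9 = 40353607 multiplications
Difference: 30664297 - 40353607 = -9689310 (Strassen uses MORE here due to padding overhead — for small or just-over-power-of-2 n, padding can outweigh the per-level savings)

Standard: 30664297 multiplications (313^3). Strassen: 40353607 multiplications (7^9, after padding to 512x512). Strassen reduces 8 recursive multiplications to 7 at each level.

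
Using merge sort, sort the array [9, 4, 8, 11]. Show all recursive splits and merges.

Merge sort trace:

Split: [9, 4, 8, 11] -> [9, 4] and [8, 11]
  Split: [9, 4] -> [9] and [4]
  Merge: [9] + [4] -> [4, 9]
  Split: [8, 11] -> [8] and [11]
  Merge: [8] + [11] -> [8, 11]
Merge: [4, 9] + [8, 11] -> [4, 8, 9, 11]

Final sorted array: [4, 8, 9, 11]

The merge sort proceeds by recursively splitting the array and merging sorted halves.
After all merges, the sorted array is [4, 8, 9, 11].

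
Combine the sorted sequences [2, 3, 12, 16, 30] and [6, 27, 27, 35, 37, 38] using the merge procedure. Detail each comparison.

Merging process:

Compare 2 vs 6: take 2 from left. Merged: [2]
Compare 3 vs 6: take 3 from left. Merged: [2, 3]
Compare 12 vs 6: take 6 from right. Merged: [2, 3, 6]
Compare 12 vs 27: take 12 from left. Merged: [2, 3, 6, 12]
Compare 16 vs 27: take 16 from left. Merged: [2, 3, 6, 12, 16]
Compare 30 vs 27: take 27 from right. Merged: [2, 3, 6, 12, 16, 27]
Compare 30 vs 27: take 27 from right. Merged: [2, 3, 6, 12, 16, 27, 27]
Compare 30 vs 35: take 30 from left. Merged: [2, 3, 6, 12, 16, 27, 27, 30]
Append remaining from right: [35, 37, 38]. Merged: [2, 3, 6, 12, 16, 27, 27, 30, 35, 37, 38]

Final merged array: [2, 3, 6, 12, 16, 27, 27, 30, 35, 37, 38]
Total comparisons: 8

The merged array is [2, 3, 6, 12, 16, 27, 27, 30, 35, 37, 38], requiring 8 comparisons. The merge step runs in O(n) time where n is the total number of elements.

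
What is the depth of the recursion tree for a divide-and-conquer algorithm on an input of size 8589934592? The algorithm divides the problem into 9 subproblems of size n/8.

For divide and conquer with division factor 8:

Problem sizes at each level:
Level 0: 8589934592
Level 1: 1073741824
Level 2: 134217728
Level 3: 16777216
Level 4: 2097152
Level 5: 262144
Level 6: 32768
Level 7: 4096
Level 8: 512
Level 9: 64
Level 10: 8
Level 11: 1

The root is level 0 and the size-1 base case is level 11 (the tree spans levels 0 through 11, i.e. 12 levels counting the root), so the depth is the number of divisions: log_8(8589934592) = 11

The recursion tree depth is log_8(8589934592) = 11. At each level, the problem size is divided by 8, so it takes 11 divisions to reduce to a base case of size 1. The algorithm makes 9 recursive calls at each level.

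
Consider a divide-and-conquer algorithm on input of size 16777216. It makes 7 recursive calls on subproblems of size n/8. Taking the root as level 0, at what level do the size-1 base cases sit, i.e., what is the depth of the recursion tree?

For divide and conquer with division factor 8:

Problem sizes at each level:
Level 0: 16777216
Level 1: 2097152
Level 2: 262144
Level 3: 32768
Level 4: 4096
Level 5: 512
Level 6: 64
Level 7: 8
Level 8: 1

The root is level 0 and the size-1 base case is level 8 (the tree spans levels 0 through 8, i.e. 9 levels counting the root), so the depth is the number of divisions: log_8(16777216) = 8

The recursion tree depth is log_8(16777216) = 8. At each level, the problem size is divided by 8, so it takes 8 divisions to reduce to a base case of size 1. The algorithm makes 7 recursive calls at each level.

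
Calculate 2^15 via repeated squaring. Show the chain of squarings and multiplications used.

Computing 2^15 by squaring (build up from 2^1; each line after the first costs one multiplication):

2^1 = 2
2^2 = (2^1)^2 = 2^2 = 4
2^3 = 2 * 2^2 = 2 * 4 = 8
2^6 = (2^3)^2 = 8^2 = 64
2^7 = 2 * 2^6 = 2 * 64 = 128
2^14 = (2^7)^2 = 128^2 = 16384
2^15 = 2 * 2^14 = 2 * 16384 = 32768

Result: 32768
Multiplications needed: 6 (6 lines after 2^1)

2^15 = 32768. Using exponentiation by squaring, this requires 6 multiplications. The key idea: if the exponent is even, square the half-power; if odd, multiply by the base once.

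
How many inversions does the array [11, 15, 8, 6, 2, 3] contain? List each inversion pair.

Finding inversions in [11, 15, 8, 6, 2, 3]:

(0, 2): arr[0]=11 > arr[2]=8
(0, 3): arr[0]=11 > arr[3]=6
(0, 4): arr[0]=11 > arr[4]=2
(0, 5): arr[0]=11 > arr[5]=3
(1, 2): arr[1]=15 > arr[2]=8
(1, 3): arr[1]=15 > arr[3]=6
(1, 4): arr[1]=15 > arr[4]=2
(1, 5): arr[1]=15 > arr[5]=3
(2, 3): arr[2]=8 > arr[3]=6
(2, 4): arr[2]=8 > arr[4]=2
(2, 5): arr[2]=8 > arr[5]=3
(3, 4): arr[3]=6 > arr[4]=2
(3, 5): arr[3]=6 > arr[5]=3

Total inversions: 13

The array has 13 inversion(s): (0,2), (0,3), (0,4), (0,5), (1,2), (1,3), (1,4), (1,5), (2,3), (2,4), (2,5), (3,4), (3,5). Each pair (i,j) satisfies i < j and arr[i] > arr[j].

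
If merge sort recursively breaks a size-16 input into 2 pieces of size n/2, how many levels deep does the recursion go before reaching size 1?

For divide and conquer with division factor 2:

Problem sizes at each level:
Level 0: 16
Level 1: 8
Level 2: 4
Level 3: 2
Level 4: 1

The root is level 0 and the size-1 base case is level 4 (the tree spans levels 0 through 4, i.e. 5 levels counting the root), so the depth is the number of divisions: log_2(16) = 4

The recursion tree depth is log_2(16) = 4. At each level, the problem size is divided by 2, so it takes 4 divisions to reduce to a base case of size 1. The algorithm makes 2 recursive calls at each level.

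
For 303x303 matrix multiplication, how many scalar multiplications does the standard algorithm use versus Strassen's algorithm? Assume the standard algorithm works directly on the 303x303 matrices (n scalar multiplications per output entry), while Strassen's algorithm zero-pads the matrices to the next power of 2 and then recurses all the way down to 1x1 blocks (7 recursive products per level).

Matrix multiplication for 303x303 matrices:

Strassen's algorithm requires power-of-2 dimensions. Pad 303x303 to 512x512 (next power of 2).

Standard algorithm: 303^3 = 27818127 multiplications
Strassen's algorithm: 7^(log2(512)) = 7^9 = 40353607 multiplications
Difference: 27818127 - 40353607 = -12535480 (Strassen uses MORE here due to padding overhead — for small or just-over-power-of-2 n, padding can outweigh the per-level savings)

Standard: 27818127 multiplications (303^3). Strassen: 40353607 multiplications (7^9, after padding to 512x512). Strassen reduces 8 recursive multiplications to 7 at each level.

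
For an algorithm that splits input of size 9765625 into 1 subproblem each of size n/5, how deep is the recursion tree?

For divide and conquer with division factor 5:

Problem sizes at each level:
Level 0: 9765625
Level 1: 1953125
Level 2: 390625
Level 3: 78125
Level 4: 15625
Level 5: 3125
Level 6: 625
Level 7: 125
Level 8: 25
Level 9: 5
Level 10: 1

The root is level 0 and the size-1 base case is level 10 (the tree spans levels 0 through 10, i.e. 11 levels counting the root), so the depth is the number of divisions: log_5(9765625) = 10

The recursion tree depth is log_5(9765625) = 10. At each level, the problem size is divided by 5, so it takes 10 divisions to reduce to a base case of size 1. The algorithm makes 1 recursive call at each level.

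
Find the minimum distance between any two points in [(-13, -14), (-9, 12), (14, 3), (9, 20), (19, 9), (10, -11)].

Computing all pairwise distances among 6 points:

d((-13, -14), (-9, 12)) = 26.3059
d((-13, -14), (14, 3)) = 31.9061
d((-13, -14), (9, 20)) = 40.4969
d((-13, -14), (19, 9)) = 39.4081
d((-13, -14), (10, -11)) = 23.1948
d((-9, 12), (14, 3)) = 24.6982
d((-9, 12), (9, 20)) = 19.6977
d((-9, 12), (19, 9)) = 28.1603
d((-9, 12), (10, -11)) = 29.8329
d((14, 3), (9, 20)) = 17.72
d((14, 3), (19, 9)) = 7.8102 <-- minimum
d((14, 3), (10, -11)) = 14.5602
d((9, 20), (19, 9)) = 14.8661
d((9, 20), (10, -11)) = 31.0161
d((19, 9), (10, -11)) = 21.9317

Closest pair: (14, 3) and (19, 9) with distance 7.8102

The closest pair is (14, 3) and (19, 9) with Euclidean distance 7.8102. For 6 points, brute-force pairwise comparison is shown above. For large n, the divide-and-conquer algorithm (sort by x, recurse on halves, check the dividing strip) achieves O(n log n).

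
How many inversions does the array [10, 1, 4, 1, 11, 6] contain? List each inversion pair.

Finding inversions in [10, 1, 4, 1, 11, 6]:

(0, 1): arr[0]=10 > arr[1]=1
(0, 2): arr[0]=10 > arr[2]=4
(0, 3): arr[0]=10 > arr[3]=1
(0, 5): arr[0]=10 > arr[5]=6
(2, 3): arr[2]=4 > arr[3]=1
(4, 5): arr[4]=11 > arr[5]=6

Total inversions: 6

The array has 6 inversion(s): (0,1), (0,2), (0,3), (0,5), (2,3), (4,5). Each pair (i,j) satisfies i < j and arr[i] > arr[j].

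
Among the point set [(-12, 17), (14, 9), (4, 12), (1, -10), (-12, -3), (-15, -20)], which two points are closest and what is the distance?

Computing all pairwise distances among 6 points:

d((-12, 17), (14, 9)) = 27.2029
d((-12, 17), (4, 12)) = 16.7631
d((-12, 17), (1, -10)) = 29.9666
d((-12, 17), (-12, -3)) = 20.0
d((-12, 17), (-15, -20)) = 37.1214
d((14, 9), (4, 12)) = 10.4403 <-- minimum
d((14, 9), (1, -10)) = 23.0217
d((14, 9), (-12, -3)) = 28.6356
d((14, 9), (-15, -20)) = 41.0122
d((4, 12), (1, -10)) = 22.2036
d((4, 12), (-12, -3)) = 21.9317
d((4, 12), (-15, -20)) = 37.2156
d((1, -10), (-12, -3)) = 14.7648
d((1, -10), (-15, -20)) = 18.868
d((-12, -3), (-15, -20)) = 17.2627

Closest pair: (14, 9) and (4, 12) with distance 10.4403

The closest pair is (14, 9) and (4, 12) with Euclidean distance 10.4403. For 6 points, brute-force pairwise comparison is shown above. For large n, the divide-and-conquer algorithm (sort by x, recurse on halves, check the dividing strip) achieves O(n log n).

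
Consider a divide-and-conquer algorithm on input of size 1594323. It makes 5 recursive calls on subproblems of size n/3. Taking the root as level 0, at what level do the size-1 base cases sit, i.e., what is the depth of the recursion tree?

For divide and conquer with division factor 3:

Problem sizes at each level:
Level 0: 1594323
Level 1: 531441
Level 2: 177147
Level 3: 59049
Level 4: 19683
Level 5: 6561
Level 6: 2187
Level 7: 729
Level 8: 243
Level 9: 81
Level 10: 27
Level 11: 9
Level 12: 3
Level 13: 1

The root is level 0 and the size-1 base case is level 13 (the tree spans levels 0 through 13, i.e. 14 levels counting the root), so the depth is the number of divisions: log_3(1594323) = 13

The recursion tree depth is log_3(1594323) = 13. At each level, the problem size is divided by 3, so it takes 13 divisions to reduce to a base case of size 1. The algorithm makes 5 recursive calls at each level.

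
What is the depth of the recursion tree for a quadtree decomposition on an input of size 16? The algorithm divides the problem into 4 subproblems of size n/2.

For divide and conquer with division factor 2:

Problem sizes at each level:
Level 0: 16
Level 1: 8
Level 2: 4
Level 3: 2
Level 4: 1

The root is level 0 and the size-1 base case is level 4 (the tree spans levels 0 through 4, i.e. 5 levels counting the root), so the depth is the number of divisions: log_2(16) = 4

The recursion tree depth is log_2(16) = 4. At each level, the problem size is divided by 2, so it takes 4 divisions to reduce to a base case of size 1. The algorithm makes 4 recursive calls at each level.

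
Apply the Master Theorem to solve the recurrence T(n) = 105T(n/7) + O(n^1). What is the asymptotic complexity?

Master Theorem for T(n) = 105T(n/7) + O(n^1):

a = 105, b = 7, c = 1
log_b(a) = log_7(105) = 2.3917

Case 1: c = 1 < log_7(105) = 2.3917
T(n) = O(n^(log_7 105))

For T(n) = 105T(n/7) + O(n^1): log_7(105) = 2.3917. This is Case 1 of the Master Theorem (c < log_b(a), work dominated by leaves), giving O(n^(log_7 105)).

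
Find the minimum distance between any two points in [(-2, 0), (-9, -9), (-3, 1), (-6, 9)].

Computing all pairwise distances among 4 points:

d((-2, 0), (-9, -9)) = 11.4018
d((-2, 0), (-3, 1)) = 1.4142 <-- minimum
d((-2, 0), (-6, 9)) = 9.8489
d((-9, -9), (-3, 1)) = 11.6619
d((-9, -9), (-6, 9)) = 18.2483
d((-3, 1), (-6, 9)) = 8.544

Closest pair: (-2, 0) and (-3, 1) with distance 1.4142

The closest pair is (-2, 0) and (-3, 1) with Euclidean distance 1.4142. For 4 points, brute-force pairwise comparison is shown above. For large n, the divide-and-conquer algorithm (sort by x, recurse on halves, check the dividing strip) achieves O(n log n).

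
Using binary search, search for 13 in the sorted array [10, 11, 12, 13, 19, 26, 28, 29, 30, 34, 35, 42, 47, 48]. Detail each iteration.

Binary search for 13 in [10, 11, 12, 13, 19, 26, 28, 29, 30, 34, 35, 42, 47, 48]:

lo=0, hi=13, mid=6, arr[mid]=28 -> 28 > 13, search left half
lo=0, hi=5, mid=2, arr[mid]=12 -> 12 < 13, search right half
lo=3, hi=5, mid=4, arr[mid]=19 -> 19 > 13, search left half
lo=3, hi=3, mid=3, arr[mid]=13 -> Found target at index 3!

Binary search finds 13 at index 3 after 4 comparisons. The search repeatedly halves the search space by comparing with the middle element.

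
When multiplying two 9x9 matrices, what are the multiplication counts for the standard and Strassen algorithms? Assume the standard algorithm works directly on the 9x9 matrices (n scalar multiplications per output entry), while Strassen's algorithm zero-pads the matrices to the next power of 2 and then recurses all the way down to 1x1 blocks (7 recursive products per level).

Matrix multiplication for 9x9 matrices:

Strassen's algorithm requires power-of-2 dimensions. Pad 9x9 to 16x16 (next power of 2).

Standard algorithm: 9^3 = 729 multiplications
Strassen's algorithm: 7^(log2(16)) = 7^4 = 2401 multiplications
Difference: 729 - 2401 = -1672 (Strassen uses MORE here due to padding overhead — for small or just-over-power-of-2 n, padding can outweigh the per-level savings)

Standard: 729 multiplications (9^3). Strassen: 2401 multiplications (7^4, after padding to 16x16). Strassen reduces 8 recursive multiplications to 7 at each level.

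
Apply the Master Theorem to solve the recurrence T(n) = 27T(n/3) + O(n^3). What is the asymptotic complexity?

Master Theorem for T(n) = 27T(n/3) + O(n^3):

a = 27, b = 3, c = 3
log_b(a) = log_3(27) = 3.0000

Case 2: c = 3 = log_3(27) = 3.0000
T(n) = O(n^3 log n) = O(n^3 log n)

For T(n) = 27T(n/3) + O(n^3): log_3(27) = 3.0000. This is Case 2 of the Master Theorem (c = log_b(a), equal work at all levels), giving O(n^3 log n).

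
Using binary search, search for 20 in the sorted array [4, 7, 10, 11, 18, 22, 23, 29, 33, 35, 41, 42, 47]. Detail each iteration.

Binary search for 20 in [4, 7, 10, 11, 18, 22, 23, 29, 33, 35, 41, 42, 47]:

lo=0, hi=12, mid=6, arr[mid]=23 -> 23 > 20, search left half
lo=0, hi=5, mid=2, arr[mid]=10 -> 10 < 20, search right half
lo=3, hi=5, mid=4, arr[mid]=18 -> 18 < 20, search right half
lo=5, hi=5, mid=5, arr[mid]=22 -> 22 > 20, search left half
lo=5 > hi=4, target 20 not found

Binary search determines that 20 is not in the array after 4 comparisons. The search space was exhausted without finding the target.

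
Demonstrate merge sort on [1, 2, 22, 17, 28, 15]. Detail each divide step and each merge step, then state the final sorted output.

Merge sort trace:

Split: [1, 2, 22, 17, 28, 15] -> [1, 2, 22] and [17, 28, 15]
  Split: [1, 2, 22] -> [1] and [2, 22]
    Split: [2, 22] -> [2] and [22]
    Merge: [2] + [22] -> [2, 22]
  Merge: [1] + [2, 22] -> [1, 2, 22]
  Split: [17, 28, 15] -> [17] and [28, 15]
    Split: [28, 15] -> [28] and [15]
    Merge: [28] + [15] -> [15, 28]
  Merge: [17] + [15, 28] -> [15, 17, 28]
Merge: [1, 2, 22] + [15, 17, 28] -> [1, 2, 15, 17, 22, 28]

Final sorted array: [1, 2, 15, 17, 22, 28]

The merge sort proceeds by recursively splitting the array and merging sorted halves.
After all merges, the sorted array is [1, 2, 15, 17, 22, 28].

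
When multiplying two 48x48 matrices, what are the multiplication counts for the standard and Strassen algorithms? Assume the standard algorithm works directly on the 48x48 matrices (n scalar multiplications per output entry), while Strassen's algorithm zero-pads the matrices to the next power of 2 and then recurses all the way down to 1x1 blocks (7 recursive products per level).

Matrix multiplication for 48x48 matrices:

Strassen's algorithm requires power-of-2 dimensions. Pad 48x48 to 64x64 (next power of 2).

Standard algorithm: 48^3 = 110592 multiplications
Strassen's algorithm: 7^(log2(64)) = 7^6 = 117649 multiplications
Difference: 110592 - 117649 = -7057 (Strassen uses MORE here due to padding overhead — for small or just-over-power-of-2 n, padding can outweigh the per-level savings)

Standard: 110592 multiplications (48^3). Strassen: 117649 multiplications (7^6, after padding to 64x64). Strassen reduces 8 recursive multiplications to 7 at each level.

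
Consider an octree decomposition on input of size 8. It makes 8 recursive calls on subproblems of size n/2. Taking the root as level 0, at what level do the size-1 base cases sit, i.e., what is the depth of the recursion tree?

For divide and conquer with division factor 2:

Problem sizes at each level:
Level 0: 8
Level 1: 4
Level 2: 2
Level 3: 1

The root is level 0 and the size-1 base case is level 3 (the tree spans levels 0 through 3, i.e. 4 levels counting the root), so the depth is the number of divisions: log_2(8) = 3

The recursion tree depth is log_2(8) = 3. At each level, the problem size is divided by 2, so it takes 3 divisions to reduce to a base case of size 1. The algorithm makes 8 recursive calls at each level.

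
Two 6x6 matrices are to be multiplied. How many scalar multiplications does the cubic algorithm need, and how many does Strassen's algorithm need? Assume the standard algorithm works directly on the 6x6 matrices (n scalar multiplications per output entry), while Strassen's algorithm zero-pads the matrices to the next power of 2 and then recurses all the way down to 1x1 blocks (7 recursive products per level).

Matrix multiplication for 6x6 matrices:

Strassen's algorithm requires power-of-2 dimensions. Pad 6x6 to 8x8 (next power of 2).

Standard algorithm: 6^3 = 216 multiplications
Strassen's algorithm: 7^(log2(8)) = 7^3 = 343 multiplications
Difference: 216 - 343 = -127 (Strassen uses MORE here due to padding overhead — for small or just-over-power-of-2 n, padding can outweigh the per-level savings)

Standard: 216 multiplications (6^3). Strassen: 343 multiplications (7^3, after padding to 8x8). Strassen reduces 8 recursive multiplications to 7 at each level.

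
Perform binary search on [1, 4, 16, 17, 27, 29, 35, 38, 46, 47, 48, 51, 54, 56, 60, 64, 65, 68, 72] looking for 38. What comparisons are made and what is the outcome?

Binary search for 38 in [1, 4, 16, 17, 27, 29, 35, 38, 46, 47, 48, 51, 54, 56, 60, 64, 65, 68, 72]:

lo=0, hi=18, mid=9, arr[mid]=47 -> 47 > 38, search left half
lo=0, hi=8, mid=4, arr[mid]=27 -> 27 < 38, search right half
lo=5, hi=8, mid=6, arr[mid]=35 -> 35 < 38, search right half
lo=7, hi=8, mid=7, arr[mid]=38 -> Found target at index 7!

Binary search finds 38 at index 7 after 4 comparisons. The search repeatedly halves the search space by comparing with the middle element.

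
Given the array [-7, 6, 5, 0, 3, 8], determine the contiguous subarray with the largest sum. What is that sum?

Using Kadane's algorithm on [-7, 6, 5, 0, 3, 8]:

Scanning through the array:
Position 1 (value 6): max_ending_here = 6, max_so_far = 6
Position 2 (value 5): max_ending_here = 11, max_so_far = 11
Position 3 (value 0): max_ending_here = 11, max_so_far = 11
Position 4 (value 3): max_ending_here = 14, max_so_far = 14
Position 5 (value 8): max_ending_here = 22, max_so_far = 22

Maximum subarray: [6, 5, 0, 3, 8]
Maximum sum: 22

The maximum subarray is [6, 5, 0, 3, 8] with sum 22. This subarray runs from index 1 to index 5.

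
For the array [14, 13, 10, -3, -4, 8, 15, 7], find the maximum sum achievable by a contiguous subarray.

Using Kadane's algorithm on [14, 13, 10, -3, -4, 8, 15, 7]:

Scanning through the array:
Position 1 (value 13): max_ending_here = 27, max_so_far = 27
Position 2 (value 10): max_ending_here = 37, max_so_far = 37
Position 3 (value -3): max_ending_here = 34, max_so_far = 37
Position 4 (value -4): max_ending_here = 30, max_so_far = 37
Position 5 (value 8): max_ending_here = 38, max_so_far = 38
Position 6 (value 15): max_ending_here = 53, max_so_far = 53
Position 7 (value 7): max_ending_here = 60, max_so_far = 60

Maximum subarray: [14, 13, 10, -3, -4, 8, 15, 7]
Maximum sum: 60

The maximum subarray is [14, 13, 10, -3, -4, 8, 15, 7] with sum 60. This subarray runs from index 0 to index 7.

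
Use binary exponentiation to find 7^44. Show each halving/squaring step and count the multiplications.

Computing 7^44 by squaring (build up from 7^1; each line after the first costs one multiplication):

7^1 = 7
7^2 = (7^1)^2 = 7^2 = 49
7^4 = (7^2)^2 = 49^2 = 2401
7^5 = 7 * 7^4 = 7 * 2401 = 16807
7^10 = (7^5)^2 = 16807^2 = 282475249
7^11 = 7 * 7^10 = 7 * 282475249 = 1977326743
7^22 = (7^11)^2 = 1977326743^2 = 3909821048582988049
7^44 = (7^22)^2 = 3909821048582988049^2 = 15286700631942576193765185769276826401

Result: 15286700631942576193765185769276826401
Multiplications needed: 7 (7 lines after 7^1)

7^44 = 15286700631942576193765185769276826401. Using exponentiation by squaring, this requires 7 multiplications. The key idea: if the exponent is even, square the half-power; if odd, multiply by the base once.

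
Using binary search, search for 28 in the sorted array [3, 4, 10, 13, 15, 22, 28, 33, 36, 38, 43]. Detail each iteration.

Binary search for 28 in [3, 4, 10, 13, 15, 22, 28, 33, 36, 38, 43]:

lo=0, hi=10, mid=5, arr[mid]=22 -> 22 < 28, search right half
lo=6, hi=10, mid=8, arr[mid]=36 -> 36 > 28, search left half
lo=6, hi=7, mid=6, arr[mid]=28 -> Found target at index 6!

Binary search finds 28 at index 6 after 3 comparisons. The search repeatedly halves the search space by comparing with the middle element.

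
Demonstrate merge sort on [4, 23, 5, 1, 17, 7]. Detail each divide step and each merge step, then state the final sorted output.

Merge sort trace:

Split: [4, 23, 5, 1, 17, 7] -> [4, 23, 5] and [1, 17, 7]
  Split: [4, 23, 5] -> [4] and [23, 5]
    Split: [23, 5] -> [23] and [5]
    Merge: [23] + [5] -> [5, 23]
  Merge: [4] + [5, 23] -> [4, 5, 23]
  Split: [1, 17, 7] -> [1] and [17, 7]
    Split: [17, 7] -> [17] and [7]
    Merge: [17] + [7] -> [7, 17]
  Merge: [1] + [7, 17] -> [1, 7, 17]
Merge: [4, 5, 23] + [1, 7, 17] -> [1, 4, 5, 7, 17, 23]

Final sorted array: [1, 4, 5, 7, 17, 23]

The merge sort proceeds by recursively splitting the array and merging sorted halves.
After all merges, the sorted array is [1, 4, 5, 7, 17, 23].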